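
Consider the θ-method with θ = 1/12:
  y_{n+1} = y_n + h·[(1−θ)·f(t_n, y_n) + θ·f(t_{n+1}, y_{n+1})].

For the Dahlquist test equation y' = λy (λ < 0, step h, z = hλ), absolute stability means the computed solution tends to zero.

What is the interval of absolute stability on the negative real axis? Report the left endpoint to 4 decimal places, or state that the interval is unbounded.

z∈(-2.4000,0).

Set f=λy, z=hλ:
  y_{n+1} = y_n + z·[11/12·y_n + 1/12·y_{n+1}] ⇒ (1 − 1/12z)y_{n+1} = (1 + 11/12z)y_n
  so R(z) = (1 + 11/12z)/(1 − 1/12z).

Need |R(x)|<1, x<0.
x=-1.34: |R|=0.2054
R=−1: 1+11/12x = −1+1/12x ⇒ -5/6x=2 ⇒ x=2/(-5/6)=-2.4000
Confirm numerically:
  x=-2.146: |R|=0.82044 <1
  x=-1.127: |R|=0.03024 <1
  x=-1.031: |R|=0.05057 <1
  x=-1.029: |R|=0.05227 <1
  x=-2.918: |R|=1.34723 >1
  x=-2.532: |R|=1.09083 >1
  x=-2.476: |R|=1.05250 >1
So |R|<1 on (-2.4000, 0).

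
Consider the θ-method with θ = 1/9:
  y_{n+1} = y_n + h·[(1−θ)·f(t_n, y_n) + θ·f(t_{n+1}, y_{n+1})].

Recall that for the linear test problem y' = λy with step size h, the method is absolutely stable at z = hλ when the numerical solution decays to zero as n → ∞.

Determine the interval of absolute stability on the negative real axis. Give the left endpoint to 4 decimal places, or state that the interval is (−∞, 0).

Set f=λy, z=hλ:
  y_{n+1} = y_n + z·[8/9·y_n + 1/9·y_{n+1}] ⇒ (1 − 1/9z)y_{n+1} = (1 + 8/9z)y_n
  R(z) = (1 + 8/9z)/(1 − 1/9z).

Boundary: |R(x)|=1, x<0.
x=-1.74: |R|=0.4581
R=−1: 1+8/9x = −1+1/9x ⇒ -7/9x=2 ⇒ x=2/(-7/9)=-2.5714
Confirm numerically:
  x=-2.464: |R|=0.93440 <1
  x=-2.369: |R|=0.87536 <1
  x=-2.109: |R|=0.70861 <1
  x=-2.869: |R|=1.17550 >1
  x=-2.760: |R|=1.11224 >1
So |R|<1 on (-2.5714, 0).

(-2.5714, 0).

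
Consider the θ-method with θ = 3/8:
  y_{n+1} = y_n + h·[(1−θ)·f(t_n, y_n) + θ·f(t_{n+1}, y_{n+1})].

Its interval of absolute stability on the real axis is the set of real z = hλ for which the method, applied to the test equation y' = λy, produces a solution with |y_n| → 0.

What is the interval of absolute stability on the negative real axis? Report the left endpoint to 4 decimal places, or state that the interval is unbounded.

With y'=λy (z=hλ):
  y_{n+1} = y_n + z·[5/8·y_n + 3/8·y_{n+1}] ⇒ (1 − 3/8z)y_{n+1} = (1 + 5/8z)y_n
  R(z) = (1 + 5/8z)/(1 − 3/8z).

Solve |R(x)|<1 on ℝ⁻.
x=-1.49: |R|=0.0441
R=−1: 1+5/8x = −1+3/8x ⇒ -1/4x=2 ⇒ x=2/(-1/4)=-8.0000
Confirm numerically:
  x=-6.462: |R|=0.88768 <1
  x=-4.901: |R|=0.72700 <1
  x=-4.811: |R|=0.71569 <1
  x=-3.785: |R|=0.56445 <1
  x=-8.444: |R|=1.02664 >1
  x=-8.415: |R|=1.02497 >1
  x=-8.411: |R|=1.02473 >1
Stable set (-8.0000, 0).

(-8.0000, 0).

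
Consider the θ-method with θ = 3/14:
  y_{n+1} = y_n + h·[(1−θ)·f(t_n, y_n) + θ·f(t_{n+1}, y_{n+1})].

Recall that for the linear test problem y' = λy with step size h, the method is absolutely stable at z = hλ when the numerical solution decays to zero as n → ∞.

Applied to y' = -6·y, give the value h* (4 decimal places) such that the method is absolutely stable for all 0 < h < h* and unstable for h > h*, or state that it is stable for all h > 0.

(-3.5000,0); λ=-6 ⇒ h* = (7/2)/6 = 0.5833.

Set f=λy, z=hλ:
  y_{n+1} = y_n + z·[11/14·y_n + 3/14·y_{n+1}] ⇒ (1 − 3/14z)y_{n+1} = (1 + 11/14z)y_n
  R(z) = (1 + 11/14z)/(1 − 3/14z).

Need |R(x)|<1, x<0.
x=-0.87: |R|=0.2667
R=−1: 1+11/14x = −1+3/14x ⇒ -4/7x=2 ⇒ x=2/(-4/7)=-3.5000
Confirm numerically:
  x=-3.214: |R|=0.90322 <1
  x=-3.202: |R|=0.89901 <1
  x=-2.979: |R|=0.81828 <1
  x=-4.051: |R|=1.16855 >1
  x=-3.847: |R|=1.10869 >1
  x=-3.539: |R|=1.01267 >1
So |R|<1 on (-3.5000, 0).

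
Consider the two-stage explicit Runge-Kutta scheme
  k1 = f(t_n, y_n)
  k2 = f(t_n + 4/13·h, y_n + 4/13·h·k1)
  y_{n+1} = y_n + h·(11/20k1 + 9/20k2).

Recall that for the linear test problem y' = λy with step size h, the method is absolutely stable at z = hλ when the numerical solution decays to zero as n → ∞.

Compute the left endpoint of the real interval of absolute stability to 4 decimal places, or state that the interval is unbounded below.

With y'=λy (z=hλ):
  k1=λy_n ⇒ h·k1=z·y_n;  k2=λ(1+4/13z)y_n ⇒ h·k2=z(1+4/13z)y_n
  y_{n+1}/y_n = 1 + 11/20z + 9/20z(1+4/13z) = 1 + z + 9/65z²
  Hence R(z) = 1 + z + 9/65z².

Solve |R(x)|<1 on ℝ⁻.
x=-1.53: |R|=0.2059
R=1: x+9/65x²=0 ⇒ x=−65/9=-7.2222; min R=1−1/(4·9/65)=-0.8056>−1
Confirm numerically:
  x=-5.642: |R|=0.23447 <1
  x=-4.717: |R|=0.63622 <1
  x=-4.334: |R|=0.73320 <1
  x=-3.191: |R|=0.78112 <1
  x=-7.643: |R|=1.44529 >1
  x=-7.399: |R|=1.18110 >1
So |R|<1 on (-7.2222, 0).

z* = -7.2222.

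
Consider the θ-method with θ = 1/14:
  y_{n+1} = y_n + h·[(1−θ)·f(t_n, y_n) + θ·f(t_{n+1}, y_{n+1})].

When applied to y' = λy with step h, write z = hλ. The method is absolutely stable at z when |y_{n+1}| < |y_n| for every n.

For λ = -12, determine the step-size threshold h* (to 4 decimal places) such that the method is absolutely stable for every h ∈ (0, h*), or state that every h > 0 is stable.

Test eqn y'=λy, z=hλ:
  y_{n+1} = y_n + z·[13/14·y_n + 1/14·y_{n+1}] ⇒ (1 − 1/14z)y_{n+1} = (1 + 13/14z)y_n
  Hence R(z) = (1 + 13/14z)/(1 − 1/14z).

Need |R(x)|<1, x<0.
x=-1.09: |R|=0.0113
R=−1: 1+13/14x = −1+1/14x ⇒ -6/7x=2 ⇒ x=2/(-6/7)=-2.3333
Confirm numerically:
  x=-1.974: |R|=0.73006 <1
  x=-1.903: |R|=0.67528 <1
  x=-1.229: |R|=0.12982 <1
  x=-2.823: |R|=1.34928 >1
  x=-2.678: |R|=1.24799 >1
  x=-2.601: |R|=1.19348 >1
Stable set (-2.3333, 0).

(-2.3333,0); λ=-12 ⇒ h* = (7/3)/12 = 0.1944.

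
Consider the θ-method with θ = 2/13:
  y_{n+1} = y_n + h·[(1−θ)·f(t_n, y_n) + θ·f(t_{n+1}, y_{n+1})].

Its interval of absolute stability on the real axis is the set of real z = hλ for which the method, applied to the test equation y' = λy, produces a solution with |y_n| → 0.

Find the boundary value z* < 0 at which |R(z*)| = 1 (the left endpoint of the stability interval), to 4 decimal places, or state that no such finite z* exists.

left endpoint -2.8889.

On y'=λy, z=hλ:
  y_{n+1} = y_n + z·[11/13·y_n + 2/13·y_{n+1}] ⇒ (1 − 2/13z)y_{n+1} = (1 + 11/13z)y_n
  so R(z) = (1 + 11/13z)/(1 − 2/13z).

Find x<0 with |R(x)|<1.
x=-1.62: |R|=0.2968
R=−1: 1+11/13x = −1+2/13x ⇒ -9/13x=2 ⇒ x=2/(-9/13)=-2.8889
Confirm numerically:
  x=-2.694: |R|=0.90461 <1
  x=-2.115: |R|=0.59576 <1
  x=-2.011: |R|=0.53584 <1
  x=-3.331: |R|=1.20237 >1
  x=-3.318: |R|=1.19668 >1
  x=-3.237: |R|=1.16088 >1
Interval (-2.8889, 0).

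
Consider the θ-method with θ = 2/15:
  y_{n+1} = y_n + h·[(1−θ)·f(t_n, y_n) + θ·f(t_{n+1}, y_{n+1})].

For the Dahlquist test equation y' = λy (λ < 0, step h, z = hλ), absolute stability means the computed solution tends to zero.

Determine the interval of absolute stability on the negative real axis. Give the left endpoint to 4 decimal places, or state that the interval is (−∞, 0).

z∈(-2.7273,0).

With y'=λy (z=hλ):
  y_{n+1} = y_n + z·[13/15·y_n + 2/15·y_{n+1}] ⇒ (1 − 2/15z)y_{n+1} = (1 + 13/15z)y_n
  Hence R(z) = (1 + 13/15z)/(1 − 2/15z).

Boundary: |R(x)|=1, x<0.
x=-0.32: |R|=0.6931
R=−1: 1+13/15x = −1+2/15x ⇒ -11/15x=2 ⇒ x=2/(-11/15)=-2.7273
Confirm numerically:
  x=-2.442: |R|=0.84218 <1
  x=-2.284: |R|=0.75082 <1
  x=-1.693: |R|=0.38121 <1
  x=-1.203: |R|=0.03671 <1
  x=-3.216: |R|=1.25084 >1
  x=-3.039: |R|=1.16268 >1
  x=-2.758: |R|=1.01647 >1
Interval (-2.7273, 0).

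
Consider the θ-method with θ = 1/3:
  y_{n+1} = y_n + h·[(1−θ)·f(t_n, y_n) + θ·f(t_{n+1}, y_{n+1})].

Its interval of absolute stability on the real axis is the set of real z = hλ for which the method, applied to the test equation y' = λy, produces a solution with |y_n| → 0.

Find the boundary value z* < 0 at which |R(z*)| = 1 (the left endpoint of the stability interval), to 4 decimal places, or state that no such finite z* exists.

left endpoint -6.0000.

On y'=λy, z=hλ:
  y_{n+1} = y_n + z·[2/3·y_n + 1/3·y_{n+1}] ⇒ (1 − 1/3z)y_{n+1} = (1 + 2/3z)y_n
  R(z) = (1 + 2/3z)/(1 − 1/3z).

Solve |R(x)|<1 on ℝ⁻.
x=-1.66: |R|=0.0687
R=−1: 1+2/3x = −1+1/3x ⇒ -1/3x=2 ⇒ x=2/(-1/3)=-6.0000
Confirm numerically:
  x=-5.408: |R|=0.92959 <1
  x=-4.589: |R|=0.81407 <1
  x=-3.218: |R|=0.55259 <1
  x=-6.323: |R|=1.03465 >1
  x=-6.178: |R|=1.01939 >1
  x=-6.134: |R|=1.01467 >1
So |R|<1 on (-6.0000, 0).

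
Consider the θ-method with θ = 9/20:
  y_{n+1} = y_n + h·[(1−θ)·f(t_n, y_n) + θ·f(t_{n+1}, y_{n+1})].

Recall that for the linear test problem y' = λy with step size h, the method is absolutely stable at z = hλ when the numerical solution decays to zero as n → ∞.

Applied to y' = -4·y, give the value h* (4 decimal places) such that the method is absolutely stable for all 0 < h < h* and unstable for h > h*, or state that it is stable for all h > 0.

On y'=λy, z=hλ:
  y_{n+1} = y_n + z·[11/20·y_n + 9/20·y_{n+1}] ⇒ (1 − 9/20z)y_{n+1} = (1 + 11/20z)y_n
  so R(z) = (1 + 11/20z)/(1 − 9/20z).

Solve |R(x)|<1 on ℝ⁻.
x=-0.94: |R|=0.3394
R=−1: 1+11/20x = −1+9/20x ⇒ -1/10x=2 ⇒ x=2/(-1/10)=-20.0000
Confirm numerically:
  x=-15.423: |R|=0.94236 <1
  x=-15.239: |R|=0.93941 <1
  x=-11.858: |R|=0.87150 <1
  x=-20.594: |R|=1.00579 >1
  x=-20.551: |R|=1.00538 >1
  x=-20.297: |R|=1.00293 >1
So |R|<1 on (-20.0000, 0).

(-20.0000,0); λ=-4 ⇒ h* = (20)/4 = 5.0000.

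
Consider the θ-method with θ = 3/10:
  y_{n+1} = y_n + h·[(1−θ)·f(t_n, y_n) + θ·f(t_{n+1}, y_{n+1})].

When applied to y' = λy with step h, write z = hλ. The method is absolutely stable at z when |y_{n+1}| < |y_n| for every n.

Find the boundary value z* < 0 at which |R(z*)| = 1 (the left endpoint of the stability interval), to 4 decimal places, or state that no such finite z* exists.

z* = -5.0000.

Set f=λy, z=hλ:
  y_{n+1} = y_n + z·[7/10·y_n + 3/10·y_{n+1}] ⇒ (1 − 3/10z)y_{n+1} = (1 + 7/10z)y_n
  Hence R(z) = (1 + 7/10z)/(1 − 3/10z).

Solve |R(x)|<1 on ℝ⁻.
x=-0.57: |R|=0.5132
R=−1: 1+7/10x = −1+3/10x ⇒ -2/5x=2 ⇒ x=2/(-2/5)=-5.0000
Confirm numerically:
  x=-4.097: |R|=0.83796 <1
  x=-3.304: |R|=0.65930 <1
  x=-3.246: |R|=0.64454 <1
  x=-2.154: |R|=0.30847 <1
  x=-5.452: |R|=1.06860 >1
  x=-5.126: |R|=1.01986 >1
So |R|<1 on (-5.0000, 0).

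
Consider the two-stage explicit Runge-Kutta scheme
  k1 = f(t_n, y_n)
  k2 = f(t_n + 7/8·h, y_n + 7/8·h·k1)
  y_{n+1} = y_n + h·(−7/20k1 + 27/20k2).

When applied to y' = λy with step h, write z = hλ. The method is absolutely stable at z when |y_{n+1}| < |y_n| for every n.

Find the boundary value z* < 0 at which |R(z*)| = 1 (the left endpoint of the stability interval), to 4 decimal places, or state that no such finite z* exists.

left endpoint -0.8466.

Set f=λy, z=hλ:
  k1=λy_n ⇒ h·k1=z·y_n;  k2=λ(1+7/8z)y_n ⇒ h·k2=z(1+7/8z)y_n
  y_{n+1}/y_n = 1 − 7/20z + 27/20z(1+7/8z) = 1 + z + 189/160z²
  so R(z) = 1 + z + 189/160z².

Solve |R(x)|<1 on ℝ⁻.
x=-0.83: |R|=0.9838
R=1: x+189/160x²=0 ⇒ x=−160/189=-0.8466; min R=1−1/(4·189/160)=0.7884>−1
Confirm numerically:
  x=-0.720: |R|=0.89236 <1
  x=-0.562: |R|=0.81109 <1
  x=-0.438: |R|=0.78862 <1
  x=-1.232: |R|=1.56093 >1
  x=-0.990: |R|=1.16774 >1
  x=-0.889: |R|=1.04457 >1
Stable set (-0.8466, 0).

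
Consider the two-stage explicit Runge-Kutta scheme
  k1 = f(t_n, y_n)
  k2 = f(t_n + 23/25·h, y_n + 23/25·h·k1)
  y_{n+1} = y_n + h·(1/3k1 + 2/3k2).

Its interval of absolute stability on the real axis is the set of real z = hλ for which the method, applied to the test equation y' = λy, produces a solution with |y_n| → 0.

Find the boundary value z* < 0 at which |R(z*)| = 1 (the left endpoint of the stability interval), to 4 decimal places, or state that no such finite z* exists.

Set f=λy, z=hλ:
  k1=λy_n ⇒ h·k1=z·y_n;  k2=λ(1+23/25z)y_n ⇒ h·k2=z(1+23/25z)y_n
  y_{n+1}/y_n = 1 + 1/3z + 2/3z(1+23/25z) = 1 + z + 46/75z²
  R(z) = 1 + z + 46/75z².

Solve |R(x)|<1 on ℝ⁻.
x=-1.02: |R|=0.6181
R=1: x+46/75x²=0 ⇒ x=−75/46=-1.6304; min R=1−1/(4·46/75)=0.5924>−1
Confirm numerically:
  x=-1.348: |R|=0.76649 <1
  x=-1.126: |R|=0.65163 <1
  x=-0.966: |R|=0.60634 <1
  x=-0.653: |R|=0.60853 <1
  x=-2.188: |R|=1.74824 >1
  x=-2.122: |R|=1.63977 >1
  x=-1.983: |R|=1.42880 >1
Stable set (-1.6304, 0).

left endpoint -1.6304.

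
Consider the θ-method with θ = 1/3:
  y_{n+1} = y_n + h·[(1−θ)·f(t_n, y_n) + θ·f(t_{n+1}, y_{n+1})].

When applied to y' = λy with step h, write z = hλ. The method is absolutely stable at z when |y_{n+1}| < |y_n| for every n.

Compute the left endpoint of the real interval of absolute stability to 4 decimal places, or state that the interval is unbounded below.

Set f=λy, z=hλ:
  y_{n+1} = y_n + z·[2/3·y_n + 1/3·y_{n+1}] ⇒ (1 − 1/3z)y_{n+1} = (1 + 2/3z)y_n
  Hence R(z) = (1 + 2/3z)/(1 − 1/3z).

Boundary: |R(x)|=1, x<0.
x=-1.42: |R|=0.0362
R=−1: 1+2/3x = −1+1/3x ⇒ -1/3x=2 ⇒ x=2/(-1/3)=-6.0000
Confirm numerically:
  x=-5.803: |R|=0.97762 <1
  x=-5.135: |R|=0.89367 <1
  x=-4.222: |R|=0.75381 <1
  x=-6.201: |R|=1.02185 >1
  x=-6.146: |R|=1.01596 >1
  x=-6.110: |R|=1.01207 >1
Stable set (-6.0000, 0).

left endpoint -6.0000.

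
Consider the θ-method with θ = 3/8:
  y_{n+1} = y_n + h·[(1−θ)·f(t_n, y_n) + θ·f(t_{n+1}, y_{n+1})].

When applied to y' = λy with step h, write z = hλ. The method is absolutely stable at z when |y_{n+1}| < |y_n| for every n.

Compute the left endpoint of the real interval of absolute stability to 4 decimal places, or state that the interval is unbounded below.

z* = -8.0000.

On y'=λy, z=hλ:
  y_{n+1} = y_n + z·[5/8·y_n + 3/8·y_{n+1}] ⇒ (1 − 3/8z)y_{n+1} = (1 + 5/8z)y_n
  ⇒ R(z) = (1 + 5/8z)/(1 − 3/8z).

Need |R(x)|<1, x<0.
x=-1.33: |R|=0.1126
R=−1: 1+5/8x = −1+3/8x ⇒ -1/4x=2 ⇒ x=2/(-1/4)=-8.0000
Confirm numerically:
  x=-7.700: |R|=0.98071 <1
  x=-7.039: |R|=0.93399 <1
  x=-3.491: |R|=0.51183 <1
  x=-8.532: |R|=1.03167 >1
  x=-8.404: |R|=1.02433 >1
Interval (-8.0000, 0).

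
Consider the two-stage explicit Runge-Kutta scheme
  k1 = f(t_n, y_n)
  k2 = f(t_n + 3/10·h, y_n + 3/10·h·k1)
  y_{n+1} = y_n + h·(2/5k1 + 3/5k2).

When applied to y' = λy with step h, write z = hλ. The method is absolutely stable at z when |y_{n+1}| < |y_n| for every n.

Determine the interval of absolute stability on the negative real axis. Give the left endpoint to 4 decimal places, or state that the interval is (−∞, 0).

Test eqn y'=λy, z=hλ:
  k1=λy_n ⇒ h·k1=z·y_n;  k2=λ(1+3/10z)y_n ⇒ h·k2=z(1+3/10z)y_n
  y_{n+1}/y_n = 1 + 2/5z + 3/5z(1+3/10z) = 1 + z + 9/50z²
  so R(z) = 1 + z + 9/50z².

Solve |R(x)|<1 on ℝ⁻.
x=-1.36: |R|=0.0271
R=1: x+9/50x²=0 ⇒ x=−50/9=-5.5556; min R=1−1/(4·9/50)=-0.3889>−1
Confirm numerically:
  x=-5.411: |R|=0.85921 <1
  x=-5.156: |R|=0.62918 <1
  x=-5.108: |R|=0.58850 <1
  x=-6.054: |R|=1.54316 >1
  x=-5.984: |R|=1.46149 >1
Stable set (-5.5556, 0).

z∈(-5.5556,0).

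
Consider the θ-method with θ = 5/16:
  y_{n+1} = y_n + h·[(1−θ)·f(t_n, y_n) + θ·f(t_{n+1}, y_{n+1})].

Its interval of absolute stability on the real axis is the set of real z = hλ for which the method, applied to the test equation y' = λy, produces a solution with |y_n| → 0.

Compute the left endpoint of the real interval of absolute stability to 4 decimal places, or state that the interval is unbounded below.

On y'=λy, z=hλ:
  y_{n+1} = y_n + z·[11/16·y_n + 5/16·y_{n+1}] ⇒ (1 − 5/16z)y_{n+1} = (1 + 11/16z)y_n
  R(z) = (1 + 11/16z)/(1 − 5/16z).

Solve |R(x)|<1 on ℝ⁻.
x=-0.67: |R|=0.4460
R=−1: 1+11/16x = −1+5/16x ⇒ -3/8x=2 ⇒ x=2/(-3/8)=-5.3333
Confirm numerically:
  x=-5.215: |R|=0.98313 <1
  x=-4.759: |R|=0.91341 <1
  x=-4.300: |R|=0.83467 <1
  x=-2.686: |R|=0.46028 <1
  x=-5.600: |R|=1.03636 >1
  x=-5.504: |R|=1.02353 >1
Interval (-5.3333, 0).

left endpoint -5.3333.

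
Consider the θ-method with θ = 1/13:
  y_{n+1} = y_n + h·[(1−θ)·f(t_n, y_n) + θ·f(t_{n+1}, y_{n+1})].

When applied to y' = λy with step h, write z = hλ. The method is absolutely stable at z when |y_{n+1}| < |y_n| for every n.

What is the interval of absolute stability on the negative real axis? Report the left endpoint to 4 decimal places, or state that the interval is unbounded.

Test eqn y'=λy, z=hλ:
  y_{n+1} = y_n + z·[12/13·y_n + 1/13·y_{n+1}] ⇒ (1 − 1/13z)y_{n+1} = (1 + 12/13z)y_n
  ⇒ R(z) = (1 + 12/13z)/(1 − 1/13z).

Need |R(x)|<1, x<0.
x=-1.58: |R|=0.4088
R=−1: 1+12/13x = −1+1/13x ⇒ -11/13x=2 ⇒ x=2/(-11/13)=-2.3636
Confirm numerically:
  x=-2.133: |R|=0.83235 <1
  x=-1.069: |R|=0.01223 <1
  x=-0.954: |R|=0.11122 <1
  x=-2.784: |R|=1.29295 >1
  x=-2.721: |R|=1.25005 >1
  x=-2.594: |R|=1.16250 >1
Interval (-2.3636, 0).

z∈(-2.3636,0).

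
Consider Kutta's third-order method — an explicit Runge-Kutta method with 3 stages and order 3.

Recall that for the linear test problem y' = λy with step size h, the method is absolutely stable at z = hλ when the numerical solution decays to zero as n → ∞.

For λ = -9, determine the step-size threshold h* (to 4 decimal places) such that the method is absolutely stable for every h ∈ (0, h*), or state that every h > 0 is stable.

With y'=λy (z=hλ):
  order 3, 3-stage ⇒ R(z)=1+z+z^2/2+z^3/6
  (e.g. R(-1.67)=-0.05179, |R|=0.05179)

Find x<0 with |R(x)|<1.
x=-1.67: |R|=0.0518
|R(-2.54)|=1.0454 |R(-1.43)|=0.1051 |R(-1.3)|=0.1788
Bisect:
  x_lo=-3.1061 |R|=2.2768  x_hi=-0.1692 |R|=0.8443
  mid=-1.63765 |R|=0.02870 →hi
  mid=-2.37188 |R|=0.78294 →hi
  mid=-2.73900 |R|=1.41267 →lo
  mid=-2.55544 |R|=1.07160 →lo
  mid=-2.46366 |R|=0.92110 →hi
  mid=-2.50955 |R|=0.99476 →hi
  mid=-2.53250 |R|=1.03278 →lo
  mid=-2.52103 |R|=1.01367 →lo
  mid=-2.51529 |R|=1.00419 →lo
  ...
  [-2.51278,-2.51260] ⇒ x*=-2.5127
Stable set (-2.5127, 0).

(-2.5127,0); λ=-9 ⇒ h* = 0.2792.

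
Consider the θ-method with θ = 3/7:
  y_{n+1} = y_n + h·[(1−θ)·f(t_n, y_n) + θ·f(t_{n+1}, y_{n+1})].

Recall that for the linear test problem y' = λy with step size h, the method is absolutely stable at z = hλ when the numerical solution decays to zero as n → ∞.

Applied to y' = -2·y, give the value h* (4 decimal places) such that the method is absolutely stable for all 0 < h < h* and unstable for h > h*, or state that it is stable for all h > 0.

On y'=λy, z=hλ:
  y_{n+1} = y_n + z·[4/7·y_n + 3/7·y_{n+1}] ⇒ (1 − 3/7z)y_{n+1} = (1 + 4/7z)y_n
  ⇒ R(z) = (1 + 4/7z)/(1 − 3/7z).

Boundary: |R(x)|=1, x<0.
x=-0.97: |R|=0.3148
R=−1: 1+4/7x = −1+3/7x ⇒ -1/7x=2 ⇒ x=2/(-1/7)=-14.0000
Confirm numerically:
  x=-12.381: |R|=0.96332 <1
  x=-10.702: |R|=0.91567 <1
  x=-8.772: |R|=0.84308 <1
  x=-14.466: |R|=1.00925 >1
  x=-14.274: |R|=1.00550 >1
Interval (-14.0000, 0).

(-14.0000,0); λ=-2 ⇒ h* = (14)/2 = 7.0000.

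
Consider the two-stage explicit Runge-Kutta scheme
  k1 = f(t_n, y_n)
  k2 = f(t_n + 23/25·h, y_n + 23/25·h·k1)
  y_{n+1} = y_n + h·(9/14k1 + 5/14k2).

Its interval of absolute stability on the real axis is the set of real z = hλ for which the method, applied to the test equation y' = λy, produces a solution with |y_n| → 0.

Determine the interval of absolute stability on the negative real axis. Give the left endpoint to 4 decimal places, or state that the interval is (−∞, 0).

z∈(-3.0435,0).

With y'=λy (z=hλ):
  k1=λy_n ⇒ h·k1=z·y_n;  k2=λ(1+23/25z)y_n ⇒ h·k2=z(1+23/25z)y_n
  y_{n+1}/y_n = 1 + 9/14z + 5/14z(1+23/25z) = 1 + z + 23/70z²
  Hence R(z) = 1 + z + 23/70z².

Need |R(x)|<1, x<0.
x=-0.78: |R|=0.4199
R=1: x+23/70x²=0 ⇒ x=−70/23=-3.0435; min R=1−1/(4·23/70)=0.2391>−1
Confirm numerically:
  x=-1.747: |R|=0.25580 <1
  x=-1.718: |R|=0.25179 <1
  x=-1.633: |R|=0.24320 <1
  x=-3.505: |R|=1.53151 >1
  x=-3.317: |R|=1.29810 >1
  x=-3.119: |R|=1.07740 >1
So |R|<1 on (-3.0435, 0).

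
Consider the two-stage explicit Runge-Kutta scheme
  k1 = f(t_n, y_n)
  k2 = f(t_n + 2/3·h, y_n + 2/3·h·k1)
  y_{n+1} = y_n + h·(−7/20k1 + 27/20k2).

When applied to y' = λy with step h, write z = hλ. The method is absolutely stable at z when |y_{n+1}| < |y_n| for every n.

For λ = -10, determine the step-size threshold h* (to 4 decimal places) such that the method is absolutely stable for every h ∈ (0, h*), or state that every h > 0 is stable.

(-1.1111,0); λ=-10 ⇒ h* = (10/9)/10 = 0.1111.

Set f=λy, z=hλ:
  k1=λy_n ⇒ h·k1=z·y_n;  k2=λ(1+2/3z)y_n ⇒ h·k2=z(1+2/3z)y_n
  y_{n+1}/y_n = 1 − 7/20z + 27/20z(1+2/3z) = 1 + z + 9/10z²
  so R(z) = 1 + z + 9/10z².

Need |R(x)|<1, x<0.
x=-0.32: |R|=0.7722
R=1: x+9/10x²=0 ⇒ x=−10/9=-1.1111; min R=1−1/(4·9/10)=0.7222>−1
Confirm numerically:
  x=-0.922: |R|=0.84308 <1
  x=-0.781: |R|=0.76796 <1
  x=-0.702: |R|=0.74152 <1
  x=-0.660: |R|=0.73204 <1
  x=-1.378: |R|=1.33100 >1
  x=-1.299: |R|=1.21966 >1
  x=-1.181: |R|=1.07428 >1
Interval (-1.1111, 0).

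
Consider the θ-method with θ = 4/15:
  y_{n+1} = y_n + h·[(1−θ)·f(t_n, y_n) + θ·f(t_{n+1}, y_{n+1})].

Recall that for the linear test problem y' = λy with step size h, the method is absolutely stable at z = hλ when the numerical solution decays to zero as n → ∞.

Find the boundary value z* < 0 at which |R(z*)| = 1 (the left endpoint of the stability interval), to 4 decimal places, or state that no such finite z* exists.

z* = -4.2857.

Set f=λy, z=hλ:
  y_{n+1} = y_n + z·[11/15·y_n + 4/15·y_{n+1}] ⇒ (1 − 4/15z)y_{n+1} = (1 + 11/15z)y_n
  Hence R(z) = (1 + 11/15z)/(1 − 4/15z).

Solve |R(x)|<1 on ℝ⁻.
x=-0.41: |R|=0.6304
R=−1: 1+11/15x = −1+4/15x ⇒ -7/15x=2 ⇒ x=2/(-7/15)=-4.2857
Confirm numerically:
  x=-3.596: |R|=0.83569 <1
  x=-3.517: |R|=0.81488 <1
  x=-2.795: |R|=0.60141 <1
  x=-4.784: |R|=1.10218 >1
  x=-4.536: |R|=1.05286 >1
  x=-4.438: |R|=1.03255 >1
Stable set (-4.2857, 0).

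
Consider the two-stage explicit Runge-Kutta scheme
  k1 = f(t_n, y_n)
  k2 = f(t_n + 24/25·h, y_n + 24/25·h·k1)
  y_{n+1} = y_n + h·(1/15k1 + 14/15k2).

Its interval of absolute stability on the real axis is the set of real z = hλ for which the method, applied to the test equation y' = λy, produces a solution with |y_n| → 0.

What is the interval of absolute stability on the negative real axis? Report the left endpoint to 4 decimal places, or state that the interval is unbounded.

(-1.1161, 0).

With y'=λy (z=hλ):
  k1=λy_n ⇒ h·k1=z·y_n;  k2=λ(1+24/25z)y_n ⇒ h·k2=z(1+24/25z)y_n
  y_{n+1}/y_n = 1 + 1/15z + 14/15z(1+24/25z) = 1 + z + 112/125z²
  so R(z) = 1 + z + 112/125z².

Need |R(x)|<1, x<0.
x=-0.41: |R|=0.7406
R=1: x+112/125x²=0 ⇒ x=−125/112=-1.1161; min R=1−1/(4·112/125)=0.7210>−1
Confirm numerically:
  x=-0.927: |R|=0.84296 <1
  x=-0.892: |R|=0.82091 <1
  x=-0.772: |R|=0.76200 <1
  x=-1.390: |R|=1.34116 >1
  x=-1.354: |R|=1.28865 >1
Interval (-1.1161, 0).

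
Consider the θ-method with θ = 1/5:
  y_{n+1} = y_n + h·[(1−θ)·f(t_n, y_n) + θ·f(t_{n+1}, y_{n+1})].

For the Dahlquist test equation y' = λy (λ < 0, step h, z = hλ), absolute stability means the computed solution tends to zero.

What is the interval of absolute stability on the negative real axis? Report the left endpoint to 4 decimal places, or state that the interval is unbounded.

Set f=λy, z=hλ:
  y_{n+1} = y_n + z·[4/5·y_n + 1/5·y_{n+1}] ⇒ (1 − 1/5z)y_{n+1} = (1 + 4/5z)y_n
  Hence R(z) = (1 + 4/5z)/(1 − 1/5z).

Solve |R(x)|<1 on ℝ⁻.
x=-0.4: |R|=0.6296
R=−1: 1+4/5x = −1+1/5x ⇒ -3/5x=2 ⇒ x=2/(-3/5)=-3.3333
Confirm numerically:
  x=-3.006: |R|=0.87734 <1
  x=-2.972: |R|=0.86402 <1
  x=-2.761: |R|=0.77877 <1
  x=-2.609: |R|=0.71442 <1
  x=-3.416: |R|=1.02947 >1
  x=-3.359: |R|=1.00921 >1
Stable set (-3.3333, 0).

(-3.3333, 0).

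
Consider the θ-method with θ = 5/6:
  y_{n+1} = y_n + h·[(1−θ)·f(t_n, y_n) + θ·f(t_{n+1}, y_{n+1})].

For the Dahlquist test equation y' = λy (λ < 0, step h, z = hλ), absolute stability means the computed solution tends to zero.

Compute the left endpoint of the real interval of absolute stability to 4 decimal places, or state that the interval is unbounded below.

With y'=λy (z=hλ):
  y_{n+1} = y_n + z·[1/6·y_n + 5/6·y_{n+1}] ⇒ (1 − 5/6z)y_{n+1} = (1 + 1/6z)y_n
  R(z) = (1 + 1/6z)/(1 − 5/6z).

Need |R(x)|<1, x<0.
x=-1.49: |R|=0.3353
x=-2: |R|=0.2500
x=-10: |R|=0.0714
x=-100: |R|=0.1858
θ=5/6≥1/2 ⇒ |1+1/6x|<|1−5/6x| ∀x<0 ⇒ unbounded interval.

(−∞, 0) — no finite endpoint.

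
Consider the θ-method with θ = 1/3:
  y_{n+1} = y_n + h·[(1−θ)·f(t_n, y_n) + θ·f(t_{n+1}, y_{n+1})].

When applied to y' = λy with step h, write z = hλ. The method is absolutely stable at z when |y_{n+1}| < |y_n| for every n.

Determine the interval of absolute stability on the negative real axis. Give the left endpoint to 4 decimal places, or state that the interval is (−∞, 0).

On y'=λy, z=hλ:
  y_{n+1} = y_n + z·[2/3·y_n + 1/3·y_{n+1}] ⇒ (1 − 1/3z)y_{n+1} = (1 + 2/3z)y_n
  ⇒ R(z) = (1 + 2/3z)/(1 − 1/3z).

Need |R(x)|<1, x<0.
x=-1.31: |R|=0.0882
R=−1: 1+2/3x = −1+1/3x ⇒ -1/3x=2 ⇒ x=2/(-1/3)=-6.0000
Confirm numerically:
  x=-5.595: |R|=0.95288 <1
  x=-4.065: |R|=0.72611 <1
  x=-3.842: |R|=0.68460 <1
  x=-3.219: |R|=0.55282 <1
  x=-6.373: |R|=1.03980 >1
  x=-6.290: |R|=1.03122 >1
  x=-6.223: |R|=1.02418 >1
Interval (-6.0000, 0).

(-6.0000, 0).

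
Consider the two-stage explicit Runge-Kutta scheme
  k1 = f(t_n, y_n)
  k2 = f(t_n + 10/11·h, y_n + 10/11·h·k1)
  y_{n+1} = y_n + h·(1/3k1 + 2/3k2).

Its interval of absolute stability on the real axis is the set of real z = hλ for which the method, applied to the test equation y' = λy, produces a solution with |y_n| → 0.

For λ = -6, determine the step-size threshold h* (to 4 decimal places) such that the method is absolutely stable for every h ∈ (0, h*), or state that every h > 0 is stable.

(-1.6500,0); λ=-6 ⇒ h* = (33/20)/6 = 0.2750.

With y'=λy (z=hλ):
  k1=λy_n ⇒ h·k1=z·y_n;  k2=λ(1+10/11z)y_n ⇒ h·k2=z(1+10/11z)y_n
  y_{n+1}/y_n = 1 + 1/3z + 2/3z(1+10/11z) = 1 + z + 20/33z²
  so R(z) = 1 + z + 20/33z².

Need |R(x)|<1, x<0.
x=-1.11: |R|=0.6367
R=1: x+20/33x²=0 ⇒ x=−33/20=-1.6500; min R=1−1/(4·20/33)=0.5875>−1
Confirm numerically:
  x=-1.541: |R|=0.89820 <1
  x=-0.714: |R|=0.59497 <1
  x=-0.672: |R|=0.60169 <1
  x=-2.201: |R|=1.73500 >1
  x=-1.886: |R|=1.26976 >1
Interval (-1.6500, 0).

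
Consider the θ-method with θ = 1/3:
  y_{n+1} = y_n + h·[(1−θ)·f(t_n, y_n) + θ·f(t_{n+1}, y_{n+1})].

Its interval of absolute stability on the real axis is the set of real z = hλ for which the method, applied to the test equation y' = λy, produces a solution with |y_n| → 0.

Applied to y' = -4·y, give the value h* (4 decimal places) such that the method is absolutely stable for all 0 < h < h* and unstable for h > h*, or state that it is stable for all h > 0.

(-6.0000,0); λ=-4 ⇒ h* = (6)/4 = 1.5000.

On y'=λy, z=hλ:
  y_{n+1} = y_n + z·[2/3·y_n + 1/3·y_{n+1}] ⇒ (1 − 1/3z)y_{n+1} = (1 + 2/3z)y_n
  so R(z) = (1 + 2/3z)/(1 − 1/3z).

Need |R(x)|<1, x<0.
x=-1.44: |R|=0.0270
R=−1: 1+2/3x = −1+1/3x ⇒ -1/3x=2 ⇒ x=2/(-1/3)=-6.0000
Confirm numerically:
  x=-5.159: |R|=0.89692 <1
  x=-4.938: |R|=0.86621 <1
  x=-3.692: |R|=0.65511 <1
  x=-2.407: |R|=0.33549 <1
  x=-6.204: |R|=1.02216 >1
  x=-6.108: |R|=1.01186 >1
So |R|<1 on (-6.0000, 0).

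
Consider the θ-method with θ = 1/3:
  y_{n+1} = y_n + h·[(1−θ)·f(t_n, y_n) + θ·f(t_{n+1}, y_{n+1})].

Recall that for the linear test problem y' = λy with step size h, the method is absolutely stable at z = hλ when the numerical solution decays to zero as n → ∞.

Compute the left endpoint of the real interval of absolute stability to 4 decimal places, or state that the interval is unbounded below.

z* = -6.0000.

With y'=λy (z=hλ):
  y_{n+1} = y_n + z·[2/3·y_n + 1/3·y_{n+1}] ⇒ (1 − 1/3z)y_{n+1} = (1 + 2/3z)y_n
  so R(z) = (1 + 2/3z)/(1 − 1/3z).

Need |R(x)|<1, x<0.
x=-1.43: |R|=0.0316
R=−1: 1+2/3x = −1+1/3x ⇒ -1/3x=2 ⇒ x=2/(-1/3)=-6.0000
Confirm numerically:
  x=-4.733: |R|=0.83616 <1
  x=-4.316: |R|=0.76982 <1
  x=-3.876: |R|=0.69110 <1
  x=-2.719: |R|=0.42630 <1
  x=-6.573: |R|=1.05986 >1
  x=-6.541: |R|=1.05670 >1
  x=-6.375: |R|=1.04000 >1
Stable set (-6.0000, 0).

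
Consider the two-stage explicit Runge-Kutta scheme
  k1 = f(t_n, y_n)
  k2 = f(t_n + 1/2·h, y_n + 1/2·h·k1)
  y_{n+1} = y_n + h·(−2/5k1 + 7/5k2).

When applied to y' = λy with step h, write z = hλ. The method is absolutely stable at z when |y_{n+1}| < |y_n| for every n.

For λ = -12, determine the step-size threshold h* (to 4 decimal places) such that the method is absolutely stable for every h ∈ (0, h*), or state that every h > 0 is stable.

(-1.4286,0); λ=-12 ⇒ h* = (10/7)/12 = 0.1190.

With y'=λy (z=hλ):
  k1=λy_n ⇒ h·k1=z·y_n;  k2=λ(1+1/2z)y_n ⇒ h·k2=z(1+1/2z)y_n
  y_{n+1}/y_n = 1 − 2/5z + 7/5z(1+1/2z) = 1 + z + 7/10z²
  Hence R(z) = 1 + z + 7/10z².

Boundary: |R(x)|=1, x<0.
x=-0.88: |R|=0.6621
R=1: x+7/10x²=0 ⇒ x=−10/7=-1.4286; min R=1−1/(4·7/10)=0.6429>−1
Confirm numerically:
  x=-1.068: |R|=0.73044 <1
  x=-0.959: |R|=0.68478 <1
  x=-0.590: |R|=0.65367 <1
  x=-1.912: |R|=1.64702 >1
  x=-1.670: |R|=1.28223 >1
So |R|<1 on (-1.4286, 0).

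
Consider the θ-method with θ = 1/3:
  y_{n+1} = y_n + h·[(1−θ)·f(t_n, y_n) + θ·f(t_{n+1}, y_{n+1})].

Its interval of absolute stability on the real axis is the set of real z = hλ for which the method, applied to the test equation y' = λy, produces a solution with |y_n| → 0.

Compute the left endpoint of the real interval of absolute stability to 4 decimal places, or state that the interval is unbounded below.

Test eqn y'=λy, z=hλ:
  y_{n+1} = y_n + z·[2/3·y_n + 1/3·y_{n+1}] ⇒ (1 − 1/3z)y_{n+1} = (1 + 2/3z)y_n
  ⇒ R(z) = (1 + 2/3z)/(1 − 1/3z).

Solve |R(x)|<1 on ℝ⁻.
x=-0.86: |R|=0.3316
R=−1: 1+2/3x = −1+1/3x ⇒ -1/3x=2 ⇒ x=2/(-1/3)=-6.0000
Confirm numerically:
  x=-5.832: |R|=0.98098 <1
  x=-3.939: |R|=0.70298 <1
  x=-3.437: |R|=0.60183 <1
  x=-2.944: |R|=0.48587 <1
  x=-6.581: |R|=1.06064 >1
  x=-6.562: |R|=1.05877 >1
  x=-6.109: |R|=1.01197 >1
So |R|<1 on (-6.0000, 0).

left endpoint -6.0000.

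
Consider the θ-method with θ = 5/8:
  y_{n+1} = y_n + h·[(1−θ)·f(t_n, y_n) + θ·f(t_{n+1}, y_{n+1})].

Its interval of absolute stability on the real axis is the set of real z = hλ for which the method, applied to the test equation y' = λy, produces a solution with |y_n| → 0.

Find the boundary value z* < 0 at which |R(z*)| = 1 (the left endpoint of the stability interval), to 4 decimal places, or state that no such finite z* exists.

With y'=λy (z=hλ):
  y_{n+1} = y_n + z·[3/8·y_n + 5/8·y_{n+1}] ⇒ (1 − 5/8z)y_{n+1} = (1 + 3/8z)y_n
  so R(z) = (1 + 3/8z)/(1 − 5/8z).

Boundary: |R(x)|=1, x<0.
x=-0.44: |R|=0.6549
x=-2: |R|=0.1111
x=-10: |R|=0.3793
x=-100: |R|=0.5748
θ=5/8≥1/2 ⇒ |1+3/8x|<|1−5/8x| ∀x<0 ⇒ unbounded interval.

interval (−∞, 0).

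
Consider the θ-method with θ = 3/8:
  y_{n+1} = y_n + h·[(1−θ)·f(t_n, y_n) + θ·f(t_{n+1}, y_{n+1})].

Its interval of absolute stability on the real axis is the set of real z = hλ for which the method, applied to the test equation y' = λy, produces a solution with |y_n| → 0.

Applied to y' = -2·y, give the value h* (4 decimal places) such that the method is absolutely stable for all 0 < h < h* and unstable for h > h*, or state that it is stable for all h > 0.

Test eqn y'=λy, z=hλ:
  y_{n+1} = y_n + z·[5/8·y_n + 3/8·y_{n+1}] ⇒ (1 − 3/8z)y_{n+1} = (1 + 5/8z)y_n
  Hence R(z) = (1 + 5/8z)/(1 − 3/8z).

Find x<0 with |R(x)|<1.
x=-1.61: |R|=0.0039
R=−1: 1+5/8x = −1+3/8x ⇒ -1/4x=2 ⇒ x=2/(-1/4)=-8.0000
Confirm numerically:
  x=-6.958: |R|=0.92782 <1
  x=-6.365: |R|=0.87931 <1
  x=-3.811: |R|=0.56888 <1
  x=-8.480: |R|=1.02871 >1
  x=-8.065: |R|=1.00404 >1
  x=-8.031: |R|=1.00193 >1
So |R|<1 on (-8.0000, 0).

(-8.0000,0); λ=-2 ⇒ h* = (8)/2 = 4.0000.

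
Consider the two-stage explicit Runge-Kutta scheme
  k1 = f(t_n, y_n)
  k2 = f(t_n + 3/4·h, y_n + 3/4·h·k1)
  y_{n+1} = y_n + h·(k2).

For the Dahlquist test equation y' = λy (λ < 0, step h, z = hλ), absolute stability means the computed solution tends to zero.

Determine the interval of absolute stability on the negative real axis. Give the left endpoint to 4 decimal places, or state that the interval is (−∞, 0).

With y'=λy (z=hλ):
  k1=λy_n ⇒ h·k1=z·y_n;  k2=λ(1+3/4z)y_n ⇒ h·k2=z(1+3/4z)y_n
  y_{n+1}/y_n = 1 + z(1+3/4z) = 1 + z + 3/4z²
  Hence R(z) = 1 + z + 3/4z².

Find x<0 with |R(x)|<1.
x=-1.07: |R|=0.7887
R=1: x+3/4x²=0 ⇒ x=−4/3=-1.3333; min R=1−1/(4·3/4)=0.6667>−1
Confirm numerically:
  x=-1.003: |R|=0.75151 <1
  x=-0.898: |R|=0.70680 <1
  x=-0.712: |R|=0.66821 <1
  x=-1.821: |R|=1.66603 >1
  x=-1.725: |R|=1.50672 >1
  x=-1.477: |R|=1.15915 >1
So |R|<1 on (-1.3333, 0).

(-1.3333, 0).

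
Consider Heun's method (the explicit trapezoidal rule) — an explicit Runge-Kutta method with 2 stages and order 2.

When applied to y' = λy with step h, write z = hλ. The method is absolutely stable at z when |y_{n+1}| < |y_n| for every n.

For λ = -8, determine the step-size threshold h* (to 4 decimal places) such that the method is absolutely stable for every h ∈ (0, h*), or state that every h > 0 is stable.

(-2.0000,0); λ=-8 ⇒ h* = 0.2500.

Test eqn y'=λy, z=hλ:
  order 2, 2-stage ⇒ R(z)=1+z+z^2/2
  (e.g. R(-0.86)=0.50980, |R|=0.50980)

Solve |R(x)|<1 on ℝ⁻.
x=-0.86: |R|=0.5098
|R(-1.69)|=0.7380 |R(-1.67)|=0.7244 |R(-0.98)|=0.5002
Bisect:
  x_lo=-2.7143 |R|=1.9695  x_hi=-0.3848 |R|=0.6893
  mid=-1.54955 |R|=0.65100 →hi
  mid=-2.13194 |R|=1.14065 →lo
  mid=-1.84075 |R|=0.85343 →hi
  mid=-1.98634 |R|=0.98644 →hi
  mid=-2.05914 |R|=1.06089 →lo
  mid=-2.02274 |R|=1.02300 →lo
  mid=-2.00454 |R|=1.00455 →lo
  mid=-1.99544 |R|=0.99545 →hi
  mid=-1.99999 |R|=0.99999 →hi
  ...
  [-2.00014,-1.99999] ⇒ x*=-2.0000
Interval (-2.0000, 0).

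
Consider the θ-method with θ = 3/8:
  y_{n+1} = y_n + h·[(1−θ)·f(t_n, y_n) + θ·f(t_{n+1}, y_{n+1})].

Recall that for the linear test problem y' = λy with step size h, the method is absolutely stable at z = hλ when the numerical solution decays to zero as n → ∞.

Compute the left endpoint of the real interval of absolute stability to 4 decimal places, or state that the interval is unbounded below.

Set f=λy, z=hλ:
  y_{n+1} = y_n + z·[5/8·y_n + 3/8·y_{n+1}] ⇒ (1 − 3/8z)y_{n+1} = (1 + 5/8z)y_n
  ⇒ R(z) = (1 + 5/8z)/(1 − 3/8z).

Need |R(x)|<1, x<0.
x=-1.77: |R|=0.0639
R=−1: 1+5/8x = −1+3/8x ⇒ -1/4x=2 ⇒ x=2/(-1/4)=-8.0000
Confirm numerically:
  x=-6.858: |R|=0.92007 <1
  x=-4.568: |R|=0.68374 <1
  x=-3.686: |R|=0.54728 <1
  x=-8.345: |R|=1.02089 >1
  x=-8.316: |R|=1.01918 >1
  x=-8.293: |R|=1.01782 >1
So |R|<1 on (-8.0000, 0).

z* = -8.0000.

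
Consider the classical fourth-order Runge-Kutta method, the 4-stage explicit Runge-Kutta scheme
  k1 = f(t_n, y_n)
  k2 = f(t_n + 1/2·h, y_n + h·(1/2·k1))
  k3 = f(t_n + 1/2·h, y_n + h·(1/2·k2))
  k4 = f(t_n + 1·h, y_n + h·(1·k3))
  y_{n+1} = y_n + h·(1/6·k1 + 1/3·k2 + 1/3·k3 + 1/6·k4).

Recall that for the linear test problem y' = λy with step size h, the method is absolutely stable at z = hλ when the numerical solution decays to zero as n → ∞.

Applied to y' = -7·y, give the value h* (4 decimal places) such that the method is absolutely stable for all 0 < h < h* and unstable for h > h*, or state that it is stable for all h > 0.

With y'=λy (z=hλ):
  order 4, 4-stage ⇒ R(z)=1+z+z^2/2+z^3/6+z^4/24
  (e.g. R(-0.39)=0.67713, |R|=0.67713)

Boundary: |R(x)|=1, x<0.
x=-0.39: |R|=0.6771
|R(-2.38)|=0.5422 |R(-2.35)|=0.5190 |R(-1.86)|=0.2960
Bisect:
  x_lo=-3.6229 |R|=3.1926  x_hi=-0.3905 |R|=0.6768
  mid=-2.00669 |R|=0.33558 →hi
  mid=-2.81479 |R|=1.04538 →lo
  mid=-2.41074 |R|=0.56733 →hi
  mid=-2.61276 |R|=0.76955 →hi
  mid=-2.71377 |R|=0.89742 →hi
  mid=-2.76428 |R|=0.96878 →hi
  mid=-2.78953 |R|=1.00641 →lo
  mid=-2.77691 |R|=0.98743 →hi
  mid=-2.78322 |R|=0.99688 →hi
  ...
  [-2.78539,-2.78519] ⇒ x*=-2.7853
Interval (-2.7853, 0).

(-2.7853,0); λ=-7 ⇒ h* = 0.3979.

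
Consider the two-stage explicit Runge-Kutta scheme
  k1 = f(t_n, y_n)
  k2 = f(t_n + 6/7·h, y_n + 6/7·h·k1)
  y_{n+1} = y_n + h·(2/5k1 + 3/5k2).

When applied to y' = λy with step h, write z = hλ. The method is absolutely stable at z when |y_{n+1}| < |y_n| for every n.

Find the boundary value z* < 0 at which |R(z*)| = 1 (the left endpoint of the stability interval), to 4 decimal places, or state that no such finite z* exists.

z* = -1.9444.

Test eqn y'=λy, z=hλ:
  k1=λy_n ⇒ h·k1=z·y_n;  k2=λ(1+6/7z)y_n ⇒ h·k2=z(1+6/7z)y_n
  y_{n+1}/y_n = 1 + 2/5z + 3/5z(1+6/7z) = 1 + z + 18/35z²
  R(z) = 1 + z + 18/35z².

Boundary: |R(x)|=1, x<0.
x=-1.2: |R|=0.5406
R=1: x+18/35x²=0 ⇒ x=−35/18=-1.9444; min R=1−1/(4·18/35)=0.5139>−1
Confirm numerically:
  x=-1.876: |R|=0.93396 <1
  x=-1.600: |R|=0.71657 <1
  x=-1.359: |R|=0.59082 <1
  x=-2.444: |R|=1.62790 >1
  x=-2.425: |R|=1.59932 >1
  x=-2.121: |R|=1.19259 >1
So |R|<1 on (-1.9444, 0).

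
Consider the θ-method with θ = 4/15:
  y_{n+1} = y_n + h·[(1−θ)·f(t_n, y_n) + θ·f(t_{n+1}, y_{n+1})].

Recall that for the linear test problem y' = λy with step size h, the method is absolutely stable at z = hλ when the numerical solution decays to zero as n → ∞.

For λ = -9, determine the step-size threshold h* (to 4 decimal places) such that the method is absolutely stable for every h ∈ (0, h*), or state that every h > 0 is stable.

(-4.2857,0); λ=-9 ⇒ h* = (30/7)/9 = 0.4762.

Test eqn y'=λy, z=hλ:
  y_{n+1} = y_n + z·[11/15·y_n + 4/15·y_{n+1}] ⇒ (1 − 4/15z)y_{n+1} = (1 + 11/15z)y_n
  ⇒ R(z) = (1 + 11/15z)/(1 − 4/15z).

Need |R(x)|<1, x<0.
x=-0.97: |R|=0.2293
R=−1: 1+11/15x = −1+4/15x ⇒ -7/15x=2 ⇒ x=2/(-7/15)=-4.2857
Confirm numerically:
  x=-4.025: |R|=0.94132 <1
  x=-3.875: |R|=0.90574 <1
  x=-3.036: |R|=0.67772 <1
  x=-4.617: |R|=1.06929 >1
  x=-4.348: |R|=1.01346 >1
  x=-4.336: |R|=1.01088 >1
Stable set (-4.2857, 0).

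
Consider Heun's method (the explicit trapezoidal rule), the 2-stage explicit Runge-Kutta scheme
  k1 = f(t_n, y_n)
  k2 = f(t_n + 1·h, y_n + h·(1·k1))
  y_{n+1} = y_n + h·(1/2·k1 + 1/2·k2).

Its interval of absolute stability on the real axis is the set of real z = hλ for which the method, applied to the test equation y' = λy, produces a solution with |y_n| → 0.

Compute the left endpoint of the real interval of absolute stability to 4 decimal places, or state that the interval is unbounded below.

On y'=λy, z=hλ:
  order 2, 2-stage ⇒ R(z)=1+z+z^2/2
  (e.g. R(-1.36)=0.56480, |R|=0.56480)

Boundary: |R(x)|=1, x<0.
x=-1.36: |R|=0.5648
|R(-1.93)|=0.9325 |R(-1.54)|=0.6458 |R(-1.48)|=0.6152
Bisect:
  x_lo=-2.6628 |R|=1.8825  x_hi=-0.1691 |R|=0.8452
  mid=-1.41597 |R|=0.58652 →hi
  mid=-2.03939 |R|=1.04017 →lo
  mid=-1.72768 |R|=0.76476 →hi
  mid=-1.88354 |R|=0.89032 →hi
  mid=-1.96147 |R|=0.96221 →hi
  mid=-2.00043 |R|=1.00043 →lo
  mid=-1.98095 |R|=0.98113 →hi
  mid=-1.99069 |R|=0.99073 →hi
  ...
  [-2.00013,-1.99997] ⇒ x*=-2.0000
Stable set (-2.0000, 0).

z* = -2.0000.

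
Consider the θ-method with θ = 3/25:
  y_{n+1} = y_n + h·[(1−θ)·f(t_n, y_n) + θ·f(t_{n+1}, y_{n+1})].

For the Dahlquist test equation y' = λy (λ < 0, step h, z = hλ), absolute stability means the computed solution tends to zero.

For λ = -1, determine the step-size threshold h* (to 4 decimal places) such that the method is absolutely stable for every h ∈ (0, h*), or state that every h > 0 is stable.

With y'=λy (z=hλ):
  y_{n+1} = y_n + z·[22/25·y_n + 3/25·y_{n+1}] ⇒ (1 − 3/25z)y_{n+1} = (1 + 22/25z)y_n
  ⇒ R(z) = (1 + 22/25z)/(1 − 3/25z).

Boundary: |R(x)|=1, x<0.
x=-1.22: |R|=0.0642
R=−1: 1+22/25x = −1+3/25x ⇒ -19/25x=2 ⇒ x=2/(-19/25)=-2.6316
Confirm numerically:
  x=-2.388: |R|=0.85611 <1
  x=-1.777: |R|=0.46467 <1
  x=-1.305: |R|=0.12831 <1
  x=-1.260: |R|=0.09451 <1
  x=-3.151: |R|=1.28645 >1
  x=-3.000: |R|=1.20588 >1
  x=-2.864: |R|=1.13146 >1
So |R|<1 on (-2.6316, 0).

(-2.6316,0); λ=-1 ⇒ h* = (50/19)/1 = 2.6316.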